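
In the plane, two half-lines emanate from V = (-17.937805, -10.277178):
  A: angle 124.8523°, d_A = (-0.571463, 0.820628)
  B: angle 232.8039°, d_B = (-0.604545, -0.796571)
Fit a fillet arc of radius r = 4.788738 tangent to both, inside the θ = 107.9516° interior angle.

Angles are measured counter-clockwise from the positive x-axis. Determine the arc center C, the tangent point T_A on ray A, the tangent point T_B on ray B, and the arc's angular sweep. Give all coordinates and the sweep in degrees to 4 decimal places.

center=(-23.8576,-10.1561) T_A=(-19.9278,-7.4195) T_B=(-20.0430,-13.0511) sweep=72.0484

bisector direction at 178.8281° = (-0.999791,0.020452)
center distance |VC| = r/sin(θ/2) = 4.788738/sin(53.9758°) = 5.921023
C = V + |VC|·bis = (-23.8576,-10.1561)
T_A = V + ((C−V)·d_A)·d_A = V + 3.4823·d_A = (-19.9278,-7.4195)
T_B = V + ((C−V)·d_B)·d_B = V + 3.4823·d_B = (-20.0430,-13.0511)
sweep = 180° − θ = 72.0484°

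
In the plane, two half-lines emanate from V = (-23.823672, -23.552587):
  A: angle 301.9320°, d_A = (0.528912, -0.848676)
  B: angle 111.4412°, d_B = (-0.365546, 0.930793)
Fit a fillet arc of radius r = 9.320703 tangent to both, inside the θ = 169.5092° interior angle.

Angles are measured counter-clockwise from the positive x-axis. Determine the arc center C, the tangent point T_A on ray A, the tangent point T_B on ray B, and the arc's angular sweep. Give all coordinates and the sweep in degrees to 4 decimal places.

bisector direction at 26.6866° = (0.893476,0.449110)
center distance |VC| = r/sin(θ/2) = 9.320703/sin(84.7546°) = 9.359900
C = V + |VC|·bis = (-15.4608,-19.3490)
T_A = V + ((C−V)·d_A)·d_A = V + 0.8557·d_A = (-23.3711,-24.2788)
T_B = V + ((C−V)·d_B)·d_B = V + 0.8557·d_B = (-24.1365,-22.7561)
sweep = 180° − θ = 10.4908°

center=(-15.4608,-19.3490) T_A=(-23.3711,-24.2788) T_B=(-24.1365,-22.7561) sweep=10.4908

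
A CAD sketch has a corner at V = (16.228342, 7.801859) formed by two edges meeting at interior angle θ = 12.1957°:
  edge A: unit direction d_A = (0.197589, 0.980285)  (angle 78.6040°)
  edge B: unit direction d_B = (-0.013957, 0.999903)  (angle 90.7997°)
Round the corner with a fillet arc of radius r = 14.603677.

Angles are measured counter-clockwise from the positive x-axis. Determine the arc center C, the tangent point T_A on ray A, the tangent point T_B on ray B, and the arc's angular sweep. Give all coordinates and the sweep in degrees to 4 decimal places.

bisector direction at 84.7018° = (0.092338,0.995728)
center distance |VC| = r/sin(θ/2) = 14.603677/sin(6.0979°) = 137.476443
C = V + |VC|·bis = (28.9227,144.6910)
T_A = V + ((C−V)·d_A)·d_A = V + 136.6986·d_A = (43.2385,141.8054)
T_B = V + ((C−V)·d_B)·d_B = V + 136.6986·d_B = (14.3204,144.4871)
sweep = 180° − θ = 167.8043°

center=(28.9227,144.6910) T_A=(43.2385,141.8054) T_B=(14.3204,144.4871) sweep=167.8043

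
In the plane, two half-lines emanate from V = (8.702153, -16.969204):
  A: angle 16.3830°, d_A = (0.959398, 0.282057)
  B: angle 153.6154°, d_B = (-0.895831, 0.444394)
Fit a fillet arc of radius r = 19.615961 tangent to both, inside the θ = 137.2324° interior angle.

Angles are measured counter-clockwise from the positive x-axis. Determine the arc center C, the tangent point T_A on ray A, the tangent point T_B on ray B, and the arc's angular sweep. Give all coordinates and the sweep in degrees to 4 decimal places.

bisector direction at 84.9992° = (0.087170,0.996193)
center distance |VC| = r/sin(θ/2) = 19.615961/sin(68.6162°) = 21.066179
C = V + |VC|·bis = (10.5385,4.0168)
T_A = V + ((C−V)·d_A)·d_A = V + 7.6810·d_A = (16.0713,-14.8027)
T_B = V + ((C−V)·d_B)·d_B = V + 7.6810·d_B = (1.8213,-13.5558)
sweep = 180° − θ = 42.7676°

center=(10.5385,4.0168) T_A=(16.0713,-14.8027) T_B=(1.8213,-13.5558) sweep=42.7676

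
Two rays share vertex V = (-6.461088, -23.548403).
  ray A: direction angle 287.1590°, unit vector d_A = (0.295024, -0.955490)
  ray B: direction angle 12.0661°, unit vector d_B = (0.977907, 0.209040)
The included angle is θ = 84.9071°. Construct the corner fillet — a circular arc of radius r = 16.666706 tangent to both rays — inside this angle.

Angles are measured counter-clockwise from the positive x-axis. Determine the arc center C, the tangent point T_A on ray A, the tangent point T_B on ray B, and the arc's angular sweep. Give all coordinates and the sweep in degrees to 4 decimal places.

center=(14.8386,-36.0386) T_A=(-1.0863,-40.9557) T_B=(11.3546,-19.7401) sweep=95.0929

bisector direction at 329.6125° = (0.862624,-0.505845)
center distance |VC| = r/sin(θ/2) = 16.666706/sin(42.4535°) = 24.691699
C = V + |VC|·bis = (14.8386,-36.0386)
T_A = V + ((C−V)·d_A)·d_A = V + 18.2181·d_A = (-1.0863,-40.9557)
T_B = V + ((C−V)·d_B)·d_B = V + 18.2181·d_B = (11.3546,-19.7401)
sweep = 180° − θ = 95.0929°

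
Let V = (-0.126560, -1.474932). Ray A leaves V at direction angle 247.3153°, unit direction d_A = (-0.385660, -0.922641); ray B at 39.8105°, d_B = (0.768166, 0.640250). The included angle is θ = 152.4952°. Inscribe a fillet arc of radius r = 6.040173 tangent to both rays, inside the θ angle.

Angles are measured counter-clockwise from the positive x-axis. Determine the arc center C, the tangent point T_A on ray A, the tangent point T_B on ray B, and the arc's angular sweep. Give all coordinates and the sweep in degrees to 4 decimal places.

center=(4.8762,-5.1683) T_A=(-0.6967,-2.8389) T_B=(1.0090,-0.5285) sweep=27.5048

bisector direction at 323.5629° = (0.804509,-0.593940)
center distance |VC| = r/sin(θ/2) = 6.040173/sin(76.2476°) = 6.218443
C = V + |VC|·bis = (4.8762,-5.1683)
T_A = V + ((C−V)·d_A)·d_A = V + 1.4783·d_A = (-0.6967,-2.8389)
T_B = V + ((C−V)·d_B)·d_B = V + 1.4783·d_B = (1.0090,-0.5285)
sweep = 180° − θ = 27.5048°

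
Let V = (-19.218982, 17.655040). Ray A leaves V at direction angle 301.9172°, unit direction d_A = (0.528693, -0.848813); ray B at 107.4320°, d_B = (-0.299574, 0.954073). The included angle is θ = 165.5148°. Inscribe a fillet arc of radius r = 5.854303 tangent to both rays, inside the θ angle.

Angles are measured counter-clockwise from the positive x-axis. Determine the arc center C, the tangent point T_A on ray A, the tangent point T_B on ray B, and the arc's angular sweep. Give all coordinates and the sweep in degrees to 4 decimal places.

center=(-13.8564,20.1187) T_A=(-18.8256,17.0235) T_B=(-19.4419,18.3649) sweep=14.4852

bisector direction at 24.6746° = (0.908693,0.417464)
center distance |VC| = r/sin(θ/2) = 5.854303/sin(82.7574°) = 5.901389
C = V + |VC|·bis = (-13.8564,20.1187)
T_A = V + ((C−V)·d_A)·d_A = V + 0.7440·d_A = (-18.8256,17.0235)
T_B = V + ((C−V)·d_B)·d_B = V + 0.7440·d_B = (-19.4419,18.3649)
sweep = 180° − θ = 14.4852°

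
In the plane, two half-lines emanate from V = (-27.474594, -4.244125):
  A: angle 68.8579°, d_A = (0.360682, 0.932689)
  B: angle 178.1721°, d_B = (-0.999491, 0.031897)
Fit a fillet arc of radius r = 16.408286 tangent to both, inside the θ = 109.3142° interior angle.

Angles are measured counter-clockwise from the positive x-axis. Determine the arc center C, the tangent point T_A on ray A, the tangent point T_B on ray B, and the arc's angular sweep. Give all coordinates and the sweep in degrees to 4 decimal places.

bisector direction at 123.5150° = (-0.552155,0.833741)
center distance |VC| = r/sin(θ/2) = 16.408286/sin(54.6571°) = 20.115473
C = V + |VC|·bis = (-38.5815,12.5270)
T_A = V + ((C−V)·d_A)·d_A = V + 11.6362·d_A = (-23.2776,6.6088)
T_B = V + ((C−V)·d_B)·d_B = V + 11.6362·d_B = (-39.1048,-3.8730)
sweep = 180° − θ = 70.6858°

center=(-38.5815,12.5270) T_A=(-23.2776,6.6088) T_B=(-39.1048,-3.8730) sweep=70.6858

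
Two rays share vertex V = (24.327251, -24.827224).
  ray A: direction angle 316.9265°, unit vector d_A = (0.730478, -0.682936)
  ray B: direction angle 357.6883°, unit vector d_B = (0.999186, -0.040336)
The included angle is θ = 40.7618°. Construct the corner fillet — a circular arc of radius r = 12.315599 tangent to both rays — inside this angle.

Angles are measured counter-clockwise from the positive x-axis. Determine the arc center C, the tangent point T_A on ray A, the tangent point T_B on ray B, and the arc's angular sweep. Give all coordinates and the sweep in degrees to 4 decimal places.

center=(56.9530,-38.4699) T_A=(48.5422,-47.4662) T_B=(57.4497,-26.1643) sweep=139.2382

bisector direction at 337.3074° = (0.922588,-0.385787)
center distance |VC| = r/sin(θ/2) = 12.315599/sin(20.3809°) = 35.363274
C = V + |VC|·bis = (56.9530,-38.4699)
T_A = V + ((C−V)·d_A)·d_A = V + 33.1495·d_A = (48.5422,-47.4662)
T_B = V + ((C−V)·d_B)·d_B = V + 33.1495·d_B = (57.4497,-26.1643)
sweep = 180° − θ = 139.2382°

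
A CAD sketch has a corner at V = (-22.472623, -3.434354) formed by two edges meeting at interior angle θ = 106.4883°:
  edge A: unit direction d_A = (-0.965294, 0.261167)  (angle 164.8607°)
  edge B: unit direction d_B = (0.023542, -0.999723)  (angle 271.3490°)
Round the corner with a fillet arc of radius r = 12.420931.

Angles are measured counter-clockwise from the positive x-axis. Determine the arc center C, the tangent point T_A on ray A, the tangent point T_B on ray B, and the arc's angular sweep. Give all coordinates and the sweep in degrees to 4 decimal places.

center=(-34.6717,-13.0013) T_A=(-31.4278,-1.0115) T_B=(-22.2542,-12.7089) sweep=73.5117

bisector direction at 218.1048° = (-0.786883,-0.617102)
center distance |VC| = r/sin(θ/2) = 12.420931/sin(53.2441°) = 15.503050
C = V + |VC|·bis = (-34.6717,-13.0013)
T_A = V + ((C−V)·d_A)·d_A = V + 9.2771·d_A = (-31.4278,-1.0115)
T_B = V + ((C−V)·d_B)·d_B = V + 9.2771·d_B = (-22.2542,-12.7089)
sweep = 180° − θ = 73.5117°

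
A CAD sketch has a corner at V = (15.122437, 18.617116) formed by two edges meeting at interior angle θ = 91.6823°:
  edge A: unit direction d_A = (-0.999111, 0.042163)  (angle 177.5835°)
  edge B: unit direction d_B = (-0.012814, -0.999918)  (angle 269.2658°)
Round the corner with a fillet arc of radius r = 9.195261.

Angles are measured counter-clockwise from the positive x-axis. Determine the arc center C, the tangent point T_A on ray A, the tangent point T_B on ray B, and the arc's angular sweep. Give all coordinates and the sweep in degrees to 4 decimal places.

bisector direction at 223.4246° = (-0.726279,-0.687400)
center distance |VC| = r/sin(θ/2) = 9.195261/sin(45.8411°) = 12.817282
C = V + |VC|·bis = (5.8135,9.8065)
T_A = V + ((C−V)·d_A)·d_A = V + 8.9292·d_A = (6.2012,18.9936)
T_B = V + ((C−V)·d_B)·d_B = V + 8.9292·d_B = (15.0080,9.6887)
sweep = 180° − θ = 88.3177°

center=(5.8135,9.8065) T_A=(6.2012,18.9936) T_B=(15.0080,9.6887) sweep=88.3177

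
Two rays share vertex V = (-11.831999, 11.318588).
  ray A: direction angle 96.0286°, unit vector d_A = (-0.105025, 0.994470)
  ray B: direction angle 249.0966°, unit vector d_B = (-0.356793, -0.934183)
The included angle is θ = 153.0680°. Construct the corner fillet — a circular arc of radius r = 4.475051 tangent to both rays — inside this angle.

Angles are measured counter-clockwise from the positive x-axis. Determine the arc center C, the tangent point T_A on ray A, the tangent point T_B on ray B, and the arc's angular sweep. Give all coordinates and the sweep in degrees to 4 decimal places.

center=(-16.3948,11.9142) T_A=(-11.9445,12.3842) T_B=(-12.2143,10.3176) sweep=26.9320

bisector direction at 172.5626° = (-0.991587,0.129443)
center distance |VC| = r/sin(θ/2) = 4.475051/sin(76.5340°) = 4.601556
C = V + |VC|·bis = (-16.3948,11.9142)
T_A = V + ((C−V)·d_A)·d_A = V + 1.0716·d_A = (-11.9445,12.3842)
T_B = V + ((C−V)·d_B)·d_B = V + 1.0716·d_B = (-12.2143,10.3176)
sweep = 180° − θ = 26.9320°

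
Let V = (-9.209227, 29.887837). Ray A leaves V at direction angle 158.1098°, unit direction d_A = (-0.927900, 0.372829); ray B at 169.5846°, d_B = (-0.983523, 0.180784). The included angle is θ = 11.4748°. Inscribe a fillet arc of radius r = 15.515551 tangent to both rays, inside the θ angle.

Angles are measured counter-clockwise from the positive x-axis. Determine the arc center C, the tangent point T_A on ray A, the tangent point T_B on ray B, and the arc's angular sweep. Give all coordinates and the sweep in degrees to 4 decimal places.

bisector direction at 163.8472° = (-0.960523,0.278200)
center distance |VC| = r/sin(θ/2) = 15.515551/sin(5.7374°) = 155.203228
C = V + |VC|·bis = (-158.2855,73.0654)
T_A = V + ((C−V)·d_A)·d_A = V + 154.4257·d_A = (-152.5009,87.4622)
T_B = V + ((C−V)·d_B)·d_B = V + 154.4257·d_B = (-161.0905,57.8055)
sweep = 180° − θ = 168.5252°

center=(-158.2855,73.0654) T_A=(-152.5009,87.4622) T_B=(-161.0905,57.8055) sweep=168.5252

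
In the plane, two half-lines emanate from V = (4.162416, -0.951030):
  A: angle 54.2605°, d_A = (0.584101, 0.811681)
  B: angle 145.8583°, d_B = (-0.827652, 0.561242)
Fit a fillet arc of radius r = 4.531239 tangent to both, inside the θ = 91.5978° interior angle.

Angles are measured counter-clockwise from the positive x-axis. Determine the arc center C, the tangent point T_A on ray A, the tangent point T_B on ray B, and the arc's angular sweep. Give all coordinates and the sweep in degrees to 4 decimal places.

center=(3.0584,5.2724) T_A=(6.7363,2.6257) T_B=(0.5153,1.5221) sweep=88.4022

bisector direction at 100.0594° = (-0.174669,0.984627)
center distance |VC| = r/sin(θ/2) = 4.531239/sin(45.7989°) = 6.320626
C = V + |VC|·bis = (3.0584,5.2724)
T_A = V + ((C−V)·d_A)·d_A = V + 4.4066·d_A = (6.7363,2.6257)
T_B = V + ((C−V)·d_B)·d_B = V + 4.4066·d_B = (0.5153,1.5221)
sweep = 180° − θ = 88.4022°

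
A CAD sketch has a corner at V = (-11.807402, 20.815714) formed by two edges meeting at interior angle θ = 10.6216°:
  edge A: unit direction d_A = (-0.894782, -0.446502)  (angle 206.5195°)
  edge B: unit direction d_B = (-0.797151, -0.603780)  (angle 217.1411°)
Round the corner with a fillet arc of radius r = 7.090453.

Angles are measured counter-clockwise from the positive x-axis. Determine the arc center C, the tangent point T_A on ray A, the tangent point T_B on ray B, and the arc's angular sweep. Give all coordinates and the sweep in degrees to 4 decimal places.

bisector direction at 211.8303° = (-0.849614,-0.527405)
center distance |VC| = r/sin(θ/2) = 7.090453/sin(5.3108°) = 76.605284
C = V + |VC|·bis = (-76.8923,-19.5863)
T_A = V + ((C−V)·d_A)·d_A = V + 76.2764·d_A = (-80.0582,-13.2419)
T_B = V + ((C−V)·d_B)·d_B = V + 76.2764·d_B = (-72.6112,-25.2385)
sweep = 180° − θ = 169.3784°

center=(-76.8923,-19.5863) T_A=(-80.0582,-13.2419) T_B=(-72.6112,-25.2385) sweep=169.3784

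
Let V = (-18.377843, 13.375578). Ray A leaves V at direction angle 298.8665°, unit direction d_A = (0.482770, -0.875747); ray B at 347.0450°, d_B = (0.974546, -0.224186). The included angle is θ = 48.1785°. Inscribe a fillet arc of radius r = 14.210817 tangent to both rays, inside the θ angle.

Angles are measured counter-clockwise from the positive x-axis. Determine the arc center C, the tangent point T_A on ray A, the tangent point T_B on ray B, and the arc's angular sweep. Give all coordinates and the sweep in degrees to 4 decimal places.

center=(9.4119,-7.5992) T_A=(-3.0331,-14.4598) T_B=(12.5978,6.2499) sweep=131.8215

bisector direction at 322.9558° = (0.798170,-0.602432)
center distance |VC| = r/sin(θ/2) = 14.210817/sin(24.0892°) = 34.816850
C = V + |VC|·bis = (9.4119,-7.5992)
T_A = V + ((C−V)·d_A)·d_A = V + 31.7847·d_A = (-3.0331,-14.4598)
T_B = V + ((C−V)·d_B)·d_B = V + 31.7847·d_B = (12.5978,6.2499)
sweep = 180° − θ = 131.8215°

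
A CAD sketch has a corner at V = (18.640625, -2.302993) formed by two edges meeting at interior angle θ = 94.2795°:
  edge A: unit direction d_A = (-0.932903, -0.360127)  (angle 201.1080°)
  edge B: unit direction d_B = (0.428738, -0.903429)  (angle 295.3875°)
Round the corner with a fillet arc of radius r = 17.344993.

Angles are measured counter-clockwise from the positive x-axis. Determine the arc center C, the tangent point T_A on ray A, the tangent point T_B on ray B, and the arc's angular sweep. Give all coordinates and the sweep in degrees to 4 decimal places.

bisector direction at 248.2477° = (-0.370594,-0.928795)
center distance |VC| = r/sin(θ/2) = 17.344993/sin(47.1397°) = 23.662535
C = V + |VC|·bis = (9.8714,-24.2806)
T_A = V + ((C−V)·d_A)·d_A = V + 16.0956·d_A = (3.6250,-8.0994)
T_B = V + ((C−V)·d_B)·d_B = V + 16.0956·d_B = (25.5414,-16.8442)
sweep = 180° − θ = 85.7205°

center=(9.8714,-24.2806) T_A=(3.6250,-8.0994) T_B=(25.5414,-16.8442) sweep=85.7205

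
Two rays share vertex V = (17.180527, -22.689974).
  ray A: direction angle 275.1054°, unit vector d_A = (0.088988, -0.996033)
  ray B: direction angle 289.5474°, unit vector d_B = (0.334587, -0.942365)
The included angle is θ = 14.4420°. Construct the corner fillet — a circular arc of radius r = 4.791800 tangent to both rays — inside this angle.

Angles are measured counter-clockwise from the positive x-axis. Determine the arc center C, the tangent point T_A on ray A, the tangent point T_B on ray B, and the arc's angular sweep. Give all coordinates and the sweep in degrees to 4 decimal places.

center=(25.3188,-59.9330) T_A=(20.5460,-60.3595) T_B=(29.8344,-58.3298) sweep=165.5580

bisector direction at 282.3264° = (0.213481,-0.976947)
center distance |VC| = r/sin(θ/2) = 4.791800/sin(7.2210°) = 38.121877
C = V + |VC|·bis = (25.3188,-59.9330)
T_A = V + ((C−V)·d_A)·d_A = V + 37.8195·d_A = (20.5460,-60.3595)
T_B = V + ((C−V)·d_B)·d_B = V + 37.8195·d_B = (29.8344,-58.3298)
sweep = 180° − θ = 165.5580°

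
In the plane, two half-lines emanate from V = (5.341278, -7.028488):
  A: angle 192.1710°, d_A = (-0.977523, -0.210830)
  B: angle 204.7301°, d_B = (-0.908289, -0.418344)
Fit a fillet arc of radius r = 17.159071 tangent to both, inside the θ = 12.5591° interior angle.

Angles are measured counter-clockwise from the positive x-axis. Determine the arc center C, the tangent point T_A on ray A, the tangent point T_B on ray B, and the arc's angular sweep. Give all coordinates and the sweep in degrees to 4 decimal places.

bisector direction at 198.4505° = (-0.948597,-0.316486)
center distance |VC| = r/sin(θ/2) = 17.159071/sin(6.2796°) = 156.876424
C = V + |VC|·bis = (-143.4713,-56.6777)
T_A = V + ((C−V)·d_A)·d_A = V + 155.9352·d_A = (-147.0889,-39.9043)
T_B = V + ((C−V)·d_B)·d_B = V + 155.9352·d_B = (-136.2929,-72.2631)
sweep = 180° − θ = 167.4409°

center=(-143.4713,-56.6777) T_A=(-147.0889,-39.9043) T_B=(-136.2929,-72.2631) sweep=167.4409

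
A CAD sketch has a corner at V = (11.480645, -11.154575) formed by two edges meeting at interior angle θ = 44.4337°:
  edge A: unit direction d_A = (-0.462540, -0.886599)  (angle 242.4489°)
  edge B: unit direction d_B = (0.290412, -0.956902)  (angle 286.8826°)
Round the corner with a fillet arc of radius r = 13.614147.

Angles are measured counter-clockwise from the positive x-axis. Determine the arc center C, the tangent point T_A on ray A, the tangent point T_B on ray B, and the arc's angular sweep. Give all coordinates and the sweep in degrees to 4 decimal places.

bisector direction at 264.6658° = (-0.092966,-0.995669)
center distance |VC| = r/sin(θ/2) = 13.614147/sin(22.2169°) = 36.005493
C = V + |VC|·bis = (8.1334,-47.0041)
T_A = V + ((C−V)·d_A)·d_A = V + 33.3324·d_A = (-3.9369,-40.7071)
T_B = V + ((C−V)·d_B)·d_B = V + 33.3324·d_B = (21.1608,-43.0504)
sweep = 180° − θ = 135.5663°

center=(8.1334,-47.0041) T_A=(-3.9369,-40.7071) T_B=(21.1608,-43.0504) sweep=135.5663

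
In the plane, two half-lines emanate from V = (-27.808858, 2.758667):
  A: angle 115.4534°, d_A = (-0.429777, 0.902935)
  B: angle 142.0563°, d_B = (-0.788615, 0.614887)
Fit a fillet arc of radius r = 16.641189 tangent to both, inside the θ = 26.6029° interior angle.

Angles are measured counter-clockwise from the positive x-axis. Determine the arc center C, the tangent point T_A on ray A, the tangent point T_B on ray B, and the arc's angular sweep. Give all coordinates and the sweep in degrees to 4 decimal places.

bisector direction at 128.7549° = (-0.625989,0.779831)
center distance |VC| = r/sin(θ/2) = 16.641189/sin(13.3015°) = 72.329609
C = V + |VC|·bis = (-73.0864,59.1636)
T_A = V + ((C−V)·d_A)·d_A = V + 70.3892·d_A = (-58.0605,66.3156)
T_B = V + ((C−V)·d_B)·d_B = V + 70.3892·d_B = (-83.3189,46.0401)
sweep = 180° − θ = 153.3971°

center=(-73.0864,59.1636) T_A=(-58.0605,66.3156) T_B=(-83.3189,46.0401) sweep=153.3971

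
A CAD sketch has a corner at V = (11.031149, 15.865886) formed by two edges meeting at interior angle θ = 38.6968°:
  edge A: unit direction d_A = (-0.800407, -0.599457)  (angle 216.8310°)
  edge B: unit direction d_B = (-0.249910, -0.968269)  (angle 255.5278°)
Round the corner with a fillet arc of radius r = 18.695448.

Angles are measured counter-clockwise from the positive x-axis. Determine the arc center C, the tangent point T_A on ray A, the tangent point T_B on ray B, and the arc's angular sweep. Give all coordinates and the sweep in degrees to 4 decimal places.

bisector direction at 236.1794° = (-0.556594,-0.830784)
center distance |VC| = r/sin(θ/2) = 18.695448/sin(19.3484°) = 56.428605
C = V + |VC|·bis = (-20.3767,-31.0141)
T_A = V + ((C−V)·d_A)·d_A = V + 53.2416·d_A = (-31.5838,-16.0501)
T_B = V + ((C−V)·d_B)·d_B = V + 53.2416·d_B = (-2.2745,-35.6863)
sweep = 180° − θ = 141.3032°

center=(-20.3767,-31.0141) T_A=(-31.5838,-16.0501) T_B=(-2.2745,-35.6863) sweep=141.3032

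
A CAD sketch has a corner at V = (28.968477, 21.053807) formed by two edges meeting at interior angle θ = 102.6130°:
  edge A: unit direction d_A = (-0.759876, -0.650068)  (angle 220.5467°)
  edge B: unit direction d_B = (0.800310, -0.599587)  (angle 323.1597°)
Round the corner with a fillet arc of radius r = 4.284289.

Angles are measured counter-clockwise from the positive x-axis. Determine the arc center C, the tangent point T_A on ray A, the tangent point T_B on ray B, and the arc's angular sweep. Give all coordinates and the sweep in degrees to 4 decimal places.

center=(29.1460,15.5675) T_A=(26.3609,18.8231) T_B=(31.7148,18.9963) sweep=77.3870

bisector direction at 271.8532° = (0.032339,-0.999477)
center distance |VC| = r/sin(θ/2) = 4.284289/sin(51.3065°) = 5.489150
C = V + |VC|·bis = (29.1460,15.5675)
T_A = V + ((C−V)·d_A)·d_A = V + 3.4316·d_A = (26.3609,18.8231)
T_B = V + ((C−V)·d_B)·d_B = V + 3.4316·d_B = (31.7148,18.9963)
sweep = 180° − θ = 77.3870°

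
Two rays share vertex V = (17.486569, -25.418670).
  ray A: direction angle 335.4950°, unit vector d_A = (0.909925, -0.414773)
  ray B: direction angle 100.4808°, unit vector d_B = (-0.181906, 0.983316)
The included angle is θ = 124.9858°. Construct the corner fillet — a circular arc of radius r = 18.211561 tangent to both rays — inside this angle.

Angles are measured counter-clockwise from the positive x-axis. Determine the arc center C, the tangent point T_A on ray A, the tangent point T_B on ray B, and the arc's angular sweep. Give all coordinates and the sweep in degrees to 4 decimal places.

bisector direction at 37.9879° = (0.788141,0.615495)
center distance |VC| = r/sin(θ/2) = 18.211561/sin(62.4929°) = 20.532710
C = V + |VC|·bis = (33.6692,-12.7809)
T_A = V + ((C−V)·d_A)·d_A = V + 9.4832·d_A = (26.1156,-29.3520)
T_B = V + ((C−V)·d_B)·d_B = V + 9.4832·d_B = (15.7615,-16.0937)
sweep = 180° − θ = 55.0142°

center=(33.6692,-12.7809) T_A=(26.1156,-29.3520) T_B=(15.7615,-16.0937) sweep=55.0142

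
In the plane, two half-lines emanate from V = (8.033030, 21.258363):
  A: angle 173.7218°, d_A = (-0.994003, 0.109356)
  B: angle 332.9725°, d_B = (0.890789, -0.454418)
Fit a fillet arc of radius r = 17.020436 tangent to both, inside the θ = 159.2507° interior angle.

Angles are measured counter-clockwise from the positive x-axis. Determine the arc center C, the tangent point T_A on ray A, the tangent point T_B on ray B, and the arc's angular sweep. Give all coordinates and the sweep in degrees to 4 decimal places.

bisector direction at 253.3471° = (-0.286572,-0.958059)
center distance |VC| = r/sin(θ/2) = 17.020436/sin(79.6253°) = 17.303324
C = V + |VC|·bis = (3.0744,4.6808)
T_A = V + ((C−V)·d_A)·d_A = V + 3.1161·d_A = (4.9357,21.5991)
T_B = V + ((C−V)·d_B)·d_B = V + 3.1161·d_B = (10.8088,19.8424)
sweep = 180° − θ = 20.7493°

center=(3.0744,4.6808) T_A=(4.9357,21.5991) T_B=(10.8088,19.8424) sweep=20.7493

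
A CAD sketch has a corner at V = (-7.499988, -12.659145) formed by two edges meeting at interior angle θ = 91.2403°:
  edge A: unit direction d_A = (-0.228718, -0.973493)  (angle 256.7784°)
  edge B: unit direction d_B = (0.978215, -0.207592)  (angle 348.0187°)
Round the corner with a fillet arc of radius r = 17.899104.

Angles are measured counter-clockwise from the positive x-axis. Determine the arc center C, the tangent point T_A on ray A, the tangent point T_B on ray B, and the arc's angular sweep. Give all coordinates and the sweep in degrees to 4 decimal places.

center=(5.9185,-33.8045) T_A=(-11.5062,-29.7106) T_B=(9.6342,-16.2953) sweep=88.7597

bisector direction at 302.3986° = (0.535805,-0.844341)
center distance |VC| = r/sin(θ/2) = 17.899104/sin(45.6202°) = 25.043565
C = V + |VC|·bis = (5.9185,-33.8045)
T_A = V + ((C−V)·d_A)·d_A = V + 17.5158·d_A = (-11.5062,-29.7106)
T_B = V + ((C−V)·d_B)·d_B = V + 17.5158·d_B = (9.6342,-16.2953)
sweep = 180° − θ = 88.7597°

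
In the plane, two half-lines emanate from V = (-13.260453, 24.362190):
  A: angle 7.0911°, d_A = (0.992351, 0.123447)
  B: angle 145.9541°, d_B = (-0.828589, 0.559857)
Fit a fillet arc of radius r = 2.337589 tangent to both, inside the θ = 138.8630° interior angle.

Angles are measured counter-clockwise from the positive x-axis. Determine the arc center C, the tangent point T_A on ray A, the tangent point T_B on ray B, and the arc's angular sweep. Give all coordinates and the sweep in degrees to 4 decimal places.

bisector direction at 76.5226° = (0.233062,0.972462)
center distance |VC| = r/sin(θ/2) = 2.337589/sin(69.4315°) = 2.496750
C = V + |VC|·bis = (-12.6786,26.7902)
T_A = V + ((C−V)·d_A)·d_A = V + 0.8772·d_A = (-12.3900,24.4705)
T_B = V + ((C−V)·d_B)·d_B = V + 0.8772·d_B = (-13.9873,24.8533)
sweep = 180° − θ = 41.1370°

center=(-12.6786,26.7902) T_A=(-12.3900,24.4705) T_B=(-13.9873,24.8533) sweep=41.1370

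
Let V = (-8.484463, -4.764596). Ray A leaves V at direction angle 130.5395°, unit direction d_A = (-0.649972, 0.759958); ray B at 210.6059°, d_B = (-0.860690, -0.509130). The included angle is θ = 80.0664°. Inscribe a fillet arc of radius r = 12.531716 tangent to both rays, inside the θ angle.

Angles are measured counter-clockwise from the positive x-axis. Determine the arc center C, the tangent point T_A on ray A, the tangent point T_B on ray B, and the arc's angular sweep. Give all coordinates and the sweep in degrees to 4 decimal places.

bisector direction at 170.5727° = (-0.986494,0.163796)
center distance |VC| = r/sin(θ/2) = 12.531716/sin(40.0332°) = 19.482439
C = V + |VC|·bis = (-27.7038,-1.5735)
T_A = V + ((C−V)·d_A)·d_A = V + 14.9172·d_A = (-18.1802,6.5718)
T_B = V + ((C−V)·d_B)·d_B = V + 14.9172·d_B = (-21.3235,-12.3594)
sweep = 180° − θ = 99.9336°

center=(-27.7038,-1.5735) T_A=(-18.1802,6.5718) T_B=(-21.3235,-12.3594) sweep=99.9336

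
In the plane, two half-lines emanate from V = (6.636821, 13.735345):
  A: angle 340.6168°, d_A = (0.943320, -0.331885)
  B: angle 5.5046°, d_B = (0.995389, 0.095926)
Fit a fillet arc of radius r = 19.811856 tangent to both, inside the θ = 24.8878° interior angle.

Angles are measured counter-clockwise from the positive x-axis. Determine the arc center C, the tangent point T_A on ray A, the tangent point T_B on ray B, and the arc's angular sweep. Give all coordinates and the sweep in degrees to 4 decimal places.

center=(97.9047,2.6272) T_A=(91.3294,-16.0617) T_B=(96.0042,22.3477) sweep=155.1122

bisector direction at 353.0607° = (0.992675,-0.120818)
center distance |VC| = r/sin(θ/2) = 19.811856/sin(12.4439°) = 91.941368
C = V + |VC|·bis = (97.9047,2.6272)
T_A = V + ((C−V)·d_A)·d_A = V + 89.7814·d_A = (91.3294,-16.0617)
T_B = V + ((C−V)·d_B)·d_B = V + 89.7814·d_B = (96.0042,22.3477)
sweep = 180° − θ = 155.1122°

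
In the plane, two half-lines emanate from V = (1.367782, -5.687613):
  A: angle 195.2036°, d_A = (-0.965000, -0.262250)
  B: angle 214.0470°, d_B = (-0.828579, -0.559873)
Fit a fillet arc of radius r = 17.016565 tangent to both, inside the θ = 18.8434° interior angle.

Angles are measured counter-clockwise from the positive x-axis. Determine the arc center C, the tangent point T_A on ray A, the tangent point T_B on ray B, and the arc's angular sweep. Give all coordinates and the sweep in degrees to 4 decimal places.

center=(-93.1281,-49.0017) T_A=(-97.5907,-32.5807) T_B=(-83.6010,-63.1013) sweep=161.1566

bisector direction at 204.6253° = (-0.909052,-0.416682)
center distance |VC| = r/sin(θ/2) = 17.016565/sin(9.4217°) = 103.949948
C = V + |VC|·bis = (-93.1281,-49.0017)
T_A = V + ((C−V)·d_A)·d_A = V + 102.5477·d_A = (-97.5907,-32.5807)
T_B = V + ((C−V)·d_B)·d_B = V + 102.5477·d_B = (-83.6010,-63.1013)
sweep = 180° − θ = 161.1566°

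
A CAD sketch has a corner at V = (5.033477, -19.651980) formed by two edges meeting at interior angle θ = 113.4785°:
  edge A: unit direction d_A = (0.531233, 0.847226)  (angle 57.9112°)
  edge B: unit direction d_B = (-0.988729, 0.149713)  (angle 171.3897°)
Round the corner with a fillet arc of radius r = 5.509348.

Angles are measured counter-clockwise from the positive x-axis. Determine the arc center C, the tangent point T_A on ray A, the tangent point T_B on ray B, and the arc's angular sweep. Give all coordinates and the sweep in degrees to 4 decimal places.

center=(2.2855,-13.6637) T_A=(6.9531,-16.5905) T_B=(1.4606,-19.1110) sweep=66.5215

bisector direction at 114.6504° = (-0.417081,0.908869)
center distance |VC| = r/sin(θ/2) = 5.509348/sin(56.7392°) = 6.588685
C = V + |VC|·bis = (2.2855,-13.6637)
T_A = V + ((C−V)·d_A)·d_A = V + 3.6136·d_A = (6.9531,-16.5905)
T_B = V + ((C−V)·d_B)·d_B = V + 3.6136·d_B = (1.4606,-19.1110)
sweep = 180° − θ = 66.5215°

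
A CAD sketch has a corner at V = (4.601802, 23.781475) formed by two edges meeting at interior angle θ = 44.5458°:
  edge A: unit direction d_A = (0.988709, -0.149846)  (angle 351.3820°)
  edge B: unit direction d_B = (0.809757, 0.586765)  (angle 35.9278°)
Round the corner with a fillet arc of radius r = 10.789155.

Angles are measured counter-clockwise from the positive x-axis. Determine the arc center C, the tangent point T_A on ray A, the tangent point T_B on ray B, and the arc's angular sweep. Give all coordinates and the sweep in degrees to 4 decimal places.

bisector direction at 13.6549° = (0.971735,0.236073)
center distance |VC| = r/sin(θ/2) = 10.789155/sin(22.2729°) = 28.466037
C = V + |VC|·bis = (32.2633,30.5015)
T_A = V + ((C−V)·d_A)·d_A = V + 26.3422·d_A = (30.6465,19.8342)
T_B = V + ((C−V)·d_B)·d_B = V + 26.3422·d_B = (25.9326,39.2381)
sweep = 180° − θ = 135.4542°

center=(32.2633,30.5015) T_A=(30.6465,19.8342) T_B=(25.9326,39.2381) sweep=135.4542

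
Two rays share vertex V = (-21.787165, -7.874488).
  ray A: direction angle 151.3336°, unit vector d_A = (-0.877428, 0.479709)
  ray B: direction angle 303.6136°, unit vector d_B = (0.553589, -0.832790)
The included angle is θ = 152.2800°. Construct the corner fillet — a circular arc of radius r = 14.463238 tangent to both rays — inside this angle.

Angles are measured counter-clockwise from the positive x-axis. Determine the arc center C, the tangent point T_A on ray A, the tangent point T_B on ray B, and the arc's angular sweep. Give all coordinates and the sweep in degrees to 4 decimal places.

bisector direction at 227.4736° = (-0.675930,-0.736966)
center distance |VC| = r/sin(θ/2) = 14.463238/sin(76.1400°) = 14.896979
C = V + |VC|·bis = (-31.8565,-18.8531)
T_A = V + ((C−V)·d_A)·d_A = V + 3.5686·d_A = (-24.9183,-6.1626)
T_B = V + ((C−V)·d_B)·d_B = V + 3.5686·d_B = (-19.8116,-10.8464)
sweep = 180° − θ = 27.7200°

center=(-31.8565,-18.8531) T_A=(-24.9183,-6.1626) T_B=(-19.8116,-10.8464) sweep=27.7200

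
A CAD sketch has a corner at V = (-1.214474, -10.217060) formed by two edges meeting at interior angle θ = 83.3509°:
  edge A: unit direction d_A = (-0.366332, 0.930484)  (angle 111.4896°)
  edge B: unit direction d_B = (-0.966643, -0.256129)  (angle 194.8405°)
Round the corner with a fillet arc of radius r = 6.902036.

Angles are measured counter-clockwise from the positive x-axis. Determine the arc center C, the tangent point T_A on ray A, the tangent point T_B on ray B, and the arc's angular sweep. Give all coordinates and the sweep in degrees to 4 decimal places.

center=(-10.4770,-5.5311) T_A=(-4.0548,-3.0027) T_B=(-8.7092,-12.2029) sweep=96.6491

bisector direction at 153.1651° = (-0.892311,0.451422)
center distance |VC| = r/sin(θ/2) = 6.902036/sin(41.6754°) = 10.380401
C = V + |VC|·bis = (-10.4770,-5.5311)
T_A = V + ((C−V)·d_A)·d_A = V + 7.7534·d_A = (-4.0548,-3.0027)
T_B = V + ((C−V)·d_B)·d_B = V + 7.7534·d_B = (-8.7092,-12.2029)
sweep = 180° − θ = 96.6491°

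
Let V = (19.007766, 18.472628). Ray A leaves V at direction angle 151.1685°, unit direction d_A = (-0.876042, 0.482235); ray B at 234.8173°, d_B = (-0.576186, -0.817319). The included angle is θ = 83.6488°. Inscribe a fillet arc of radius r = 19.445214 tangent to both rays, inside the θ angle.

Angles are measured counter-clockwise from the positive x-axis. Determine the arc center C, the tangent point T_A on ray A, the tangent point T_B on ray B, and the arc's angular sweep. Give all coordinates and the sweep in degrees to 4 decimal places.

center=(-9.4055,11.9166) T_A=(-0.0283,28.9514) T_B=(6.4875,0.7126) sweep=96.3512

bisector direction at 192.9929° = (-0.974398,-0.224830)
center distance |VC| = r/sin(θ/2) = 19.445214/sin(41.8244°) = 29.159807
C = V + |VC|·bis = (-9.4055,11.9166)
T_A = V + ((C−V)·d_A)·d_A = V + 21.7297·d_A = (-0.0283,28.9514)
T_B = V + ((C−V)·d_B)·d_B = V + 21.7297·d_B = (6.4875,0.7126)
sweep = 180° − θ = 96.3512°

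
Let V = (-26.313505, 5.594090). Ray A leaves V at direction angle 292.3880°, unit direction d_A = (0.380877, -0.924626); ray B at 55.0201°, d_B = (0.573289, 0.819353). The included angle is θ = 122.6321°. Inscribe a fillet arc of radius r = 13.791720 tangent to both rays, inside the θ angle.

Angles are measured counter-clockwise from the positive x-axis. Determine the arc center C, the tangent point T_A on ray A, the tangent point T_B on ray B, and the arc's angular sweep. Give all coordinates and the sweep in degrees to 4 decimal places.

center=(-10.6873,3.8701) T_A=(-23.4395,-1.3829) T_B=(-21.9876,11.7767) sweep=57.3679

bisector direction at 353.7040° = (0.993969,-0.109664)
center distance |VC| = r/sin(θ/2) = 13.791720/sin(61.3160°) = 15.720990
C = V + |VC|·bis = (-10.6873,3.8701)
T_A = V + ((C−V)·d_A)·d_A = V + 7.5457·d_A = (-23.4395,-1.3829)
T_B = V + ((C−V)·d_B)·d_B = V + 7.5457·d_B = (-21.9876,11.7767)
sweep = 180° − θ = 57.3679°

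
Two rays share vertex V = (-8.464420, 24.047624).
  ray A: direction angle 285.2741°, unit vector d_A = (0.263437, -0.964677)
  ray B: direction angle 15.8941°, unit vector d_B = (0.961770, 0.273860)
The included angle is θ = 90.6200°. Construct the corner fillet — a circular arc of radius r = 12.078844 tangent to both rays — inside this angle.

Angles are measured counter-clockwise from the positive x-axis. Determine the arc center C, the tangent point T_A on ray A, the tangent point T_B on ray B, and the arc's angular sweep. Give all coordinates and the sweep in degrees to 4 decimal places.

bisector direction at 330.5841° = (0.871078,-0.491146)
center distance |VC| = r/sin(θ/2) = 12.078844/sin(45.3100°) = 16.990387
C = V + |VC|·bis = (6.3355,15.7029)
T_A = V + ((C−V)·d_A)·d_A = V + 11.9488·d_A = (-5.3167,12.5209)
T_B = V + ((C−V)·d_B)·d_B = V + 11.9488·d_B = (3.0276,27.3199)
sweep = 180° − θ = 89.3800°

center=(6.3355,15.7029) T_A=(-5.3167,12.5209) T_B=(3.0276,27.3199) sweep=89.3800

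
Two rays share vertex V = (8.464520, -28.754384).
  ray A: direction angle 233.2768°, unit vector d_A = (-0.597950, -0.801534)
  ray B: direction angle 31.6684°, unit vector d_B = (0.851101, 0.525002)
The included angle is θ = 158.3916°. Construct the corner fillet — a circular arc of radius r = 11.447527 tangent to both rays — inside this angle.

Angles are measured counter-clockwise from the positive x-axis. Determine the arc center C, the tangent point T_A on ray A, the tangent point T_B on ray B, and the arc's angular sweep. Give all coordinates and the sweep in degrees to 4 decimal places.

bisector direction at 312.4726° = (0.675238,-0.737600)
center distance |VC| = r/sin(θ/2) = 11.447527/sin(79.1958°) = 11.654113
C = V + |VC|·bis = (16.3338,-37.3505)
T_A = V + ((C−V)·d_A)·d_A = V + 2.1846·d_A = (7.1582,-30.5054)
T_B = V + ((C−V)·d_B)·d_B = V + 2.1846·d_B = (10.3238,-27.6075)
sweep = 180° − θ = 21.6084°

center=(16.3338,-37.3505) T_A=(7.1582,-30.5054) T_B=(10.3238,-27.6075) sweep=21.6084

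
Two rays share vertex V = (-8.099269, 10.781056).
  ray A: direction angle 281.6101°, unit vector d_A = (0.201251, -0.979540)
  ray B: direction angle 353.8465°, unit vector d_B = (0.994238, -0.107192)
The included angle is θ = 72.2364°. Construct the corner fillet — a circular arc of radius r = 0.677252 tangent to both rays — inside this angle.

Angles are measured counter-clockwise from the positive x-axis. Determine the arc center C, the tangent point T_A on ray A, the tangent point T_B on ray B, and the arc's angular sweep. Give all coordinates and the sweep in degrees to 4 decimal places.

center=(-7.2491,10.0082) T_A=(-7.9125,9.8719) T_B=(-7.1765,10.6816) sweep=107.7636

bisector direction at 317.7283° = (0.739963,-0.672647)
center distance |VC| = r/sin(θ/2) = 0.677252/sin(36.1182°) = 1.148950
C = V + |VC|·bis = (-7.2491,10.0082)
T_A = V + ((C−V)·d_A)·d_A = V + 0.9281·d_A = (-7.9125,9.8719)
T_B = V + ((C−V)·d_B)·d_B = V + 0.9281·d_B = (-7.1765,10.6816)
sweep = 180° − θ = 107.7636°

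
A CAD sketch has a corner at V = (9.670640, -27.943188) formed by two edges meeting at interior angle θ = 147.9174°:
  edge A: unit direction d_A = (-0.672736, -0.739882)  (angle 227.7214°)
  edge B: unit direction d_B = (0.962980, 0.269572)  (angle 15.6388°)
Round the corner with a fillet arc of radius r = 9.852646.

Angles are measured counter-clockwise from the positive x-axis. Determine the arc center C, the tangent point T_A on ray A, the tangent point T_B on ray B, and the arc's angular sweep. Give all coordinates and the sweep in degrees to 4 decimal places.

bisector direction at 301.6801° = (0.525176,-0.850994)
center distance |VC| = r/sin(θ/2) = 9.852646/sin(73.9587°) = 10.251824
C = V + |VC|·bis = (15.0547,-36.6674)
T_A = V + ((C−V)·d_A)·d_A = V + 2.8329·d_A = (7.7649,-30.0392)
T_B = V + ((C−V)·d_B)·d_B = V + 2.8329·d_B = (12.3987,-27.1795)
sweep = 180° − θ = 32.0826°

center=(15.0547,-36.6674) T_A=(7.7649,-30.0392) T_B=(12.3987,-27.1795) sweep=32.0826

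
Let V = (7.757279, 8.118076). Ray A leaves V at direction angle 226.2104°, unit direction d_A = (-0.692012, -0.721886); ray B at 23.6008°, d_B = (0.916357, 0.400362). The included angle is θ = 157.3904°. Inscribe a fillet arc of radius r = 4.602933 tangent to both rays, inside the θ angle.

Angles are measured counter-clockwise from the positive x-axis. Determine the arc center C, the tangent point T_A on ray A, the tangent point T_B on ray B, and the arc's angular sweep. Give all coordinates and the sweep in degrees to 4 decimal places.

center=(10.4433,4.2685) T_A=(7.1205,7.4538) T_B=(8.6005,8.4865) sweep=22.6096

bisector direction at 304.9056° = (0.572226,-0.820096)
center distance |VC| = r/sin(θ/2) = 4.602933/sin(78.6952°) = 4.694005
C = V + |VC|·bis = (10.4433,4.2685)
T_A = V + ((C−V)·d_A)·d_A = V + 0.9202·d_A = (7.1205,7.4538)
T_B = V + ((C−V)·d_B)·d_B = V + 0.9202·d_B = (8.6005,8.4865)
sweep = 180° − θ = 22.6096°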